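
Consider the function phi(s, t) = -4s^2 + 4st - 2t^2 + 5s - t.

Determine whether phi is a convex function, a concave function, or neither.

phi is quadratic, so its Hessian is the constant matrix H = [[-8, 4], [4, -4]].
det(H) = 16, tr(H) = -12.
det(H) > 0 and tr(H) < 0, so H is negative definite everywhere: concave.

concave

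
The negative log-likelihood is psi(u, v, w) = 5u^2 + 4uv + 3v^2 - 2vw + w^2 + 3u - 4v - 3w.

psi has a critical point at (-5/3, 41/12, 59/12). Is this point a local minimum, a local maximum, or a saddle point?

local minimum

The Hessian is constant: H = [[10, 4, 0], [4, 6, -2], [0, -2, 2]].
Leading principal minors: Δ₁ = 10, Δ₂ = 44, Δ₃ = 48.
All leading minors are positive, so H is positive definite: a local minimum.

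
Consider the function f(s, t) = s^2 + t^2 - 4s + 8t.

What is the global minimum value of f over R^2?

-20

f(s,t) separates as P(s) + Q(t), so its minimum is min P + min Q.
P'(s) = 2s - 4 vanishes at s ∈ {2}; Q'(t) = 2(t + 4) vanishes at t ∈ {-4}.
Local minima of P (where P''>0): P(2)=-4. Local minima of Q: Q(-4)=-16.
So the global minimum of f is P(2) + Q(-4) = -4 − 16 = -20, attained at (2, -4).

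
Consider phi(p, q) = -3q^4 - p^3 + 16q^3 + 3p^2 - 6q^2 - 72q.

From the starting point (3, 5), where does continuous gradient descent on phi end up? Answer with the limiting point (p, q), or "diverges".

phi is separable, so gradient descent decouples: p follows -∂phi/∂p, q follows -∂phi/∂q.
∂phi/∂p = -3p(p - 2); at p=3 this is -9, so p increases.
∂phi/∂q = -12(q - 3)(q - 2)(q + 1); at q=5 this is -432, so q increases.
The p-coordinate has no critical point in that direction and runs off to infinity.

diverges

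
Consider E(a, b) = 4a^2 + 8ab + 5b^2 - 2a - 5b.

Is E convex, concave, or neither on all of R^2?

E is quadratic, so its Hessian is the constant matrix H = [[8, 8], [8, 10]].
det(H) = 16, tr(H) = 18.
det(H) > 0 and tr(H) > 0, so H is positive definite everywhere: convex.

convex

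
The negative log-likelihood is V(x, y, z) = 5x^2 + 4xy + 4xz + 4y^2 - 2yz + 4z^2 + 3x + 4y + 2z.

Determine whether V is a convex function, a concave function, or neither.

convex

V is quadratic, so its Hessian is the constant matrix H = [[10, 4, 4], [4, 8, -2], [4, -2, 8]].
Leading principal minors: 10, 64, 280.
All positive ⇒ H ≻ 0 ⇒ convex.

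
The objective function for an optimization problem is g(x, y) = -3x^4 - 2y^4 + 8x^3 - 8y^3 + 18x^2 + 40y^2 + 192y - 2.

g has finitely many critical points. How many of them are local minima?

g separates as a function of x plus a function of y, so ∇g=0 decouples.
∂g/∂x = -12x(x - 3)(x + 1) = 0 at x ∈ {-1, 0, 3}; ∂g/∂y = -8(y - 3)(y + 2)(y + 4) = 0 at y ∈ {-4, -2, 3}.
The Hessian is diagonal: diag(g_xx, g_yy). Second derivatives: g_xx(-1)=-48, g_xx(0)=36, g_xx(3)=-144; g_yy(-4)=-112, g_yy(-2)=80, g_yy(3)=-280.
Local minima occur where both diagonal entries positive: (0, -2). Count: 1.

1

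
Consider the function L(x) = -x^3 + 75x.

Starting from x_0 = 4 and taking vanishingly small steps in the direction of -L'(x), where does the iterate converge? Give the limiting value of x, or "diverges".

-5

L'(x) = -3(x - 5)(x + 5), so L'(4) = 27.
Gradient descent moves in the -L' direction, i.e. x is decreasing.
The nearest critical point in that direction is x = -5, where L'' = 30 > 0 (a local minimum). The iterate converges there.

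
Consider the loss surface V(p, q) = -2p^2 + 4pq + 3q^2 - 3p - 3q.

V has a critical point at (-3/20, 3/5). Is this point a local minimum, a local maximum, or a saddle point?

saddle point

The Hessian of V is constant: H = [[-4, 4], [4, 6]].
det(H) = (-4)·6 − 4² = -40.
Since det(H) < 0, H is indefinite and the critical point is a saddle point.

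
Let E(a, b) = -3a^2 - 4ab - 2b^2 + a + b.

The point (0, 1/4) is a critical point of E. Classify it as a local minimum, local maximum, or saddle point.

local maximum

The Hessian of E is constant: H = [[-6, -4], [-4, -4]].
det(H) = (-6)·(-4) − (-4)² = 8.
det(H) > 0 and tr(H) = -10 < 0, so H is negative definite and the point is a local maximum.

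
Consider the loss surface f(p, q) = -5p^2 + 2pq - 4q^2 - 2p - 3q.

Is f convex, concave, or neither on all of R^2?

f is quadratic, so its Hessian is the constant matrix H = [[-10, 2], [2, -8]].
det(H) = 76, tr(H) = -18.
det(H) > 0 and tr(H) < 0, so H is negative definite everywhere: concave.

concave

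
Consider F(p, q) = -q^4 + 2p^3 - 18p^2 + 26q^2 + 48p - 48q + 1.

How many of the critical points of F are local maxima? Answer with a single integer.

F separates as a function of p plus a function of q, so ∇F=0 decouples.
∂F/∂p = 6(p - 4)(p - 2) = 0 at p ∈ {2, 4}; ∂F/∂q = -4(q - 3)(q - 1)(q + 4) = 0 at q ∈ {-4, 1, 3}.
The Hessian is diagonal: diag(F_pp, F_qq). Second derivatives: F_pp(2)=-12, F_pp(4)=12; F_qq(-4)=-140, F_qq(1)=40, F_qq(3)=-56.
Local maxima occur where both diagonal entries negative: (2, -4), (2, 3). Count: 2.

2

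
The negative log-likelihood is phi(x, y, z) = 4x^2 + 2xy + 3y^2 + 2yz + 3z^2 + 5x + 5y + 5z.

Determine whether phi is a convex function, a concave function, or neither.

convex

phi is quadratic, so its Hessian is the constant matrix H = [[8, 2, 0], [2, 6, 2], [0, 2, 6]].
Leading principal minors: 8, 44, 232.
All positive ⇒ H ≻ 0 ⇒ convex.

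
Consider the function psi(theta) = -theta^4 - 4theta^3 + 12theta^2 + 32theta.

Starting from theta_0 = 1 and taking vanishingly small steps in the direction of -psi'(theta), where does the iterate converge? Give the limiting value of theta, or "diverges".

-1

psi'(theta) = -4(theta - 2)(theta + 1)(theta + 4), so psi'(1) = 40.
Gradient descent moves in the -psi' direction, i.e. theta is decreasing.
The nearest critical point in that direction is theta = -1, where psi'' = 36 > 0 (a local minimum). The iterate converges there.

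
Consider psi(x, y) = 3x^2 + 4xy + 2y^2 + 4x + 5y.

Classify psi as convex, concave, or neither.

psi is quadratic, so its Hessian is the constant matrix H = [[6, 4], [4, 4]].
det(H) = 8, tr(H) = 10.
det(H) > 0 and tr(H) > 0, so H is positive definite everywhere: convex.

convex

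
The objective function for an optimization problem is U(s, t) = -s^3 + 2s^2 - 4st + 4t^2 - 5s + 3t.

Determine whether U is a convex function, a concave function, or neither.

The term -s^3 is cubic, so the Hessian is not constant.
∂²U/∂s² = -6s + 4, which takes both signs as s varies (negative for sufficiently large s). A diagonal entry of the Hessian changing sign means the Hessian is neither positive- nor negative-semidefinite on all of R^2.

neither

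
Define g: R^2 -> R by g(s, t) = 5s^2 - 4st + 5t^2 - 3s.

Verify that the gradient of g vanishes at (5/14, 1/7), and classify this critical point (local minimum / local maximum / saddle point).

∇g = (10s - 4t - 3, -4s + 10t); substituting (5/14, 1/7) gives ∇g = (0, 0), so (5/14, 1/7) is indeed a critical point.
The Hessian of g is constant: H = [[10, -4], [-4, 10]].
det(H) = 10·10 − (-4)² = 84.
det(H) > 0 and tr(H) = 20 > 0, so H is positive definite and the point is a local minimum.

local minimum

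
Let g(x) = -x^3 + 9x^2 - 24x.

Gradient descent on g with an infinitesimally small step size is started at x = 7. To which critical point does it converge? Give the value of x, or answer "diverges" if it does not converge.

g'(x) = -3(x - 4)(x - 2), so g'(7) = -45.
Gradient descent moves in the -g' direction, i.e. x is increasing.
There is no critical point above x=7, and g' keeps the same sign, so the iterate runs off to +∞.

diverges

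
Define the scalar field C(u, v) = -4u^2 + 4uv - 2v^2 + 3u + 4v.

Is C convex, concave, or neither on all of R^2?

C is quadratic, so its Hessian is the constant matrix H = [[-8, 4], [4, -4]].
det(H) = 16, tr(H) = -12.
det(H) > 0 and tr(H) < 0, so H is negative definite everywhere: concave.

concave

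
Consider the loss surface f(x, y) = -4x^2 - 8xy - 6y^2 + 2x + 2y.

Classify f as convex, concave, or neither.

concave

f is quadratic, so its Hessian is the constant matrix H = [[-8, -8], [-8, -12]].
det(H) = 32, tr(H) = -20.
det(H) > 0 and tr(H) < 0, so H is negative definite everywhere: concave.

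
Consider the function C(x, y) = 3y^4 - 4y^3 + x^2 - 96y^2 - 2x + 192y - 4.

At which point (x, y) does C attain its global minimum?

C(x,y) separates as P(x) + Q(y) − 4, so its minimum is min P + min Q − 4.
P'(x) = 2x - 2 vanishes at x ∈ {1}; Q'(y) = 12(y - 4)(y - 1)(y + 4) vanishes at y ∈ {-4, 1, 4}.
Local minima of P (where P''>0): P(1)=-1. Local minima of Q: Q(-4)=-1280, Q(4)=-256.
So the global minimum of C is P(1) + Q(-4) − 4 = -1 − 1280 − 4 = -1285, attained at (1, -4).

(1, -4)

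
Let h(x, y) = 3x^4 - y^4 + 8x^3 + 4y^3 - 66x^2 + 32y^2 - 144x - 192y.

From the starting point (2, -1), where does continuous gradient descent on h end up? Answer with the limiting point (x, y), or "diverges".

(3, 3)

h is separable, so gradient descent decouples: x follows -∂h/∂x, y follows -∂h/∂y.
∂h/∂x = 12(x - 3)(x + 1)(x + 4); at x=2 this is -216, so x increases.
∂h/∂y = -4(y - 4)(y - 3)(y + 4); at y=-1 this is -240, so y increases.
x converges to its nearest critical value 3 (a local min of the x-part); y converges to 3. The iterate converges to (3, 3).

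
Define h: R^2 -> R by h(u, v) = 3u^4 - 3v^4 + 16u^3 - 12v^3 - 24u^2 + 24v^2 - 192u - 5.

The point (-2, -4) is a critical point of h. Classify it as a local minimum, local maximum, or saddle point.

local maximum

The mixed partial ∂²h/∂u∂v is 0, so the Hessian at any point is diag(h_uu, h_vv) = diag(12(3u^2 + 8u - 4), 12(-3v^2 - 6v + 4)).
At (-2, -4): H = diag(-96, -240).
Both eigenvalues are negative, so H is negative definite: a local maximum.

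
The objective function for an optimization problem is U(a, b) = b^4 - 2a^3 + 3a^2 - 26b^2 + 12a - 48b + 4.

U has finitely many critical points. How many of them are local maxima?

U separates as a function of a plus a function of b, so ∇U=0 decouples.
∂U/∂a = -6(a - 2)(a + 1) = 0 at a ∈ {-1, 2}; ∂U/∂b = 4(b - 4)(b + 1)(b + 3) = 0 at b ∈ {-3, -1, 4}.
The Hessian is diagonal: diag(U_aa, U_bb). Second derivatives: U_aa(-1)=18, U_aa(2)=-18; U_bb(-3)=56, U_bb(-1)=-40, U_bb(4)=140.
Local maxima occur where both diagonal entries negative: (2, -1). Count: 1.

1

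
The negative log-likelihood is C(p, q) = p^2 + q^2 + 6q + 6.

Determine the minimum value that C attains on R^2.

-3

C(p,q) separates as A(p) + B(q) + 6, so its minimum is min A + min B + 6.
A'(p) = 2p vanishes at p ∈ {0}; B'(q) = 2q + 6 vanishes at q ∈ {-3}.
Local minima of A (where A''>0): A(0)=0. Local minima of B: B(-3)=-9.
So the global minimum of C is A(0) + B(-3) + 6 = 0 − 9 + 6 = -3, attained at (0, -3).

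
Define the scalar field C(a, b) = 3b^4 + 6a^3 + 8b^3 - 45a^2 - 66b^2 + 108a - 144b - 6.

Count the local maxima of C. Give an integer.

1

C separates as a function of a plus a function of b, so ∇C=0 decouples.
∂C/∂a = 18(a - 3)(a - 2) = 0 at a ∈ {2, 3}; ∂C/∂b = 12(b - 3)(b + 1)(b + 4) = 0 at b ∈ {-4, -1, 3}.
The Hessian is diagonal: diag(C_aa, C_bb). Second derivatives: C_aa(2)=-18, C_aa(3)=18; C_bb(-4)=252, C_bb(-1)=-144, C_bb(3)=336.
Local maxima occur where both diagonal entries negative: (2, -1). Count: 1.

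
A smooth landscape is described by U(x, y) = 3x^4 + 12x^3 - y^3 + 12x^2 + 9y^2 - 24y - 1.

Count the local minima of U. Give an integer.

2

U separates as a function of x plus a function of y, so ∇U=0 decouples.
∂U/∂x = 12x(x + 1)(x + 2) = 0 at x ∈ {-2, -1, 0}; ∂U/∂y = -3(y - 4)(y - 2) = 0 at y ∈ {2, 4}.
The Hessian is diagonal: diag(U_xx, U_yy). Second derivatives: U_xx(-2)=24, U_xx(-1)=-12, U_xx(0)=24; U_yy(2)=6, U_yy(4)=-6.
Local minima occur where both diagonal entries positive: (-2, 2), (0, 2). Count: 2.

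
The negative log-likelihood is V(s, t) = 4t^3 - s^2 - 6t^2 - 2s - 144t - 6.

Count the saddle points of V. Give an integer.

1

V separates as a function of s plus a function of t, so ∇V=0 decouples.
∂V/∂s = -2(s + 1) = 0 at s ∈ {-1}; ∂V/∂t = 12(t - 4)(t + 3) = 0 at t ∈ {-3, 4}.
The Hessian is diagonal: diag(V_ss, V_tt). Second derivatives: V_ss(-1)=-2; V_tt(-3)=-84, V_tt(4)=84.
Saddle points occur where the two diagonal entries have opposite signs: (-1, 4). Count: 1.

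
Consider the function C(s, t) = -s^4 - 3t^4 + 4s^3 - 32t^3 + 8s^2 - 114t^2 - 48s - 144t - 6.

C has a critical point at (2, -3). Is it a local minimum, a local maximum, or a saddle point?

The mixed partial ∂²C/∂s∂t is 0, so the Hessian at any point is diag(C_ss, C_tt) = diag(4(-3s^2 + 6s + 4), -12(3t^2 + 16t + 19)).
At (2, -3): H = diag(16, 24).
Both eigenvalues are positive, so H is positive definite: a local minimum.

local minimum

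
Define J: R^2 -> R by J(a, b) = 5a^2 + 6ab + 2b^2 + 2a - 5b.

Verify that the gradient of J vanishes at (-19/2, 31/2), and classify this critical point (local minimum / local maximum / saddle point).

local minimum

∇J = (10a + 6b + 2, 6a + 4b - 5); substituting (-19/2, 31/2) gives ∇J = (0, 0), so (-19/2, 31/2) is indeed a critical point.
The Hessian of J is constant: H = [[10, 6], [6, 4]].
det(H) = 10·4 − 6² = 4.
det(H) > 0 and tr(H) = 14 > 0, so H is positive definite and the point is a local minimum.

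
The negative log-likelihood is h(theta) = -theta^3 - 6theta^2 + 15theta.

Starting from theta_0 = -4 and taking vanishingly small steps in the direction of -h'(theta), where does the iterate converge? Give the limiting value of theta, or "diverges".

h'(theta) = -3(theta - 1)(theta + 5), so h'(-4) = 15.
Gradient descent moves in the -h' direction, i.e. theta is decreasing.
The nearest critical point in that direction is theta = -5, where h'' = 18 > 0 (a local minimum). The iterate converges there.

-5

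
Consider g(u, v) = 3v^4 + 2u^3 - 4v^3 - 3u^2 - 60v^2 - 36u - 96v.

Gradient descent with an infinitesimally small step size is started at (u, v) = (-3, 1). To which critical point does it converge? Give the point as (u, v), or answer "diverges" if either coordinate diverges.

g is separable, so gradient descent decouples: u follows -∂g/∂u, v follows -∂g/∂v.
∂g/∂u = 6(u - 3)(u + 2); at u=-3 this is 36, so u decreases.
∂g/∂v = 12(v - 4)(v + 1)(v + 2); at v=1 this is -216, so v increases.
The u-coordinate has no critical point in that direction and runs off to infinity.

diverges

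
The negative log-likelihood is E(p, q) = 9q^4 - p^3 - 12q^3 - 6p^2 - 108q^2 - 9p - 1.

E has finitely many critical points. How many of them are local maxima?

E separates as a function of p plus a function of q, so ∇E=0 decouples.
∂E/∂p = -3(p + 1)(p + 3) = 0 at p ∈ {-3, -1}; ∂E/∂q = 36q(q - 3)(q + 2) = 0 at q ∈ {-2, 0, 3}.
The Hessian is diagonal: diag(E_pp, E_qq). Second derivatives: E_pp(-3)=6, E_pp(-1)=-6; E_qq(-2)=360, E_qq(0)=-216, E_qq(3)=540.
Local maxima occur where both diagonal entries negative: (-1, 0). Count: 1.

1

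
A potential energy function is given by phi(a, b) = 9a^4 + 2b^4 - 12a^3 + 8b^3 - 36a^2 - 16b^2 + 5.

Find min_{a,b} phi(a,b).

-347

phi(a,b) separates as P(a) + Q(b) + 5, so its minimum is min P + min Q + 5.
P'(a) = 36a(a - 2)(a + 1) vanishes at a ∈ {-1, 0, 2}; Q'(b) = 8b(b - 1)(b + 4) vanishes at b ∈ {-4, 0, 1}.
Local minima of P (where P''>0): P(-1)=-15, P(2)=-96. Local minima of Q: Q(-4)=-256, Q(1)=-6.
So the global minimum of phi is P(2) + Q(-4) + 5 = -96 − 256 + 5 = -347, attained at (2, -4).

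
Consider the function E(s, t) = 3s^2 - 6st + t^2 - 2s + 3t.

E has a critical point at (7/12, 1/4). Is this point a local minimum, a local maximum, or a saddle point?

saddle point

The Hessian of E is constant: H = [[6, -6], [-6, 2]].
det(H) = 6·2 − (-6)² = -24.
Since det(H) < 0, H is indefinite and the critical point is a saddle point.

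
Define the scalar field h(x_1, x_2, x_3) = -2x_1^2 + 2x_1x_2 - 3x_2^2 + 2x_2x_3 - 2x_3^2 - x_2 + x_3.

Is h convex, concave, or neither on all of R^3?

h is quadratic, so its Hessian is the constant matrix H = [[-4, 2, 0], [2, -6, 2], [0, 2, -4]].
Leading principal minors: -4, 20, -64.
Signs alternate −, +, − ⇒ H ≺ 0 ⇒ concave.

concave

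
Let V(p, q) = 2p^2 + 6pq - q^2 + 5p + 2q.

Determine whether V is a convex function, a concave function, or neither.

neither

V is quadratic, so its Hessian is the constant matrix H = [[4, 6], [6, -2]].
det(H) = -44, tr(H) = 2.
det(H) < 0, so H is indefinite: neither convex nor concave.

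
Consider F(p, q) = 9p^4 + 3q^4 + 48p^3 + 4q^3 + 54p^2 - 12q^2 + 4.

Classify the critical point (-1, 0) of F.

local maximum

The mixed partial ∂²F/∂p∂q is 0, so the Hessian at any point is diag(F_pp, F_qq) = diag(36(3p^2 + 8p + 3), 12(3q^2 + 2q - 2)).
At (-1, 0): H = diag(-72, -24).
Both eigenvalues are negative, so H is negative definite: a local maximum.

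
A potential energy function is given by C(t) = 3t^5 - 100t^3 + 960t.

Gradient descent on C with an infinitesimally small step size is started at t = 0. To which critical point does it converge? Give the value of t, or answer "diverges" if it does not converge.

C'(t) = 15(t - 4)(t - 2)(t + 2)(t + 4), so C'(0) = 960.
Gradient descent moves in the -C' direction, i.e. t is decreasing.
The nearest critical point in that direction is t = -2, where C'' = 720 > 0 (a local minimum). The iterate converges there.

-2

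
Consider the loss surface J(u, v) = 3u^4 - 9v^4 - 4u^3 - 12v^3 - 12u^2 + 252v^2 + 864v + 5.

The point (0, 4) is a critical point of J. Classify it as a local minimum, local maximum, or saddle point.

The mixed partial ∂²J/∂u∂v is 0, so the Hessian at any point is diag(J_uu, J_vv) = diag(12(3u^2 - 2u - 2), 36(-3v^2 - 2v + 14)).
At (0, 4): H = diag(-24, -1512).
Both eigenvalues are negative, so H is negative definite: a local maximum.

local maximum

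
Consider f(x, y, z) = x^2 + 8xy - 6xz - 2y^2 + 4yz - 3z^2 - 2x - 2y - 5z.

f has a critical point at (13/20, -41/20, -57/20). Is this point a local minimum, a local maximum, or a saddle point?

saddle point

The Hessian is constant: H = [[2, 8, -6], [8, -4, 4], [-6, 4, -6]].
Leading principal minors: Δ₁ = 2, Δ₂ = -72, Δ₃ = 160.
The minors fit neither the all-positive nor the alternating-sign pattern, so H is indefinite: a saddle point.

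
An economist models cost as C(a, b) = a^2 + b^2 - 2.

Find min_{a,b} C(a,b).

C(a,b) separates as P(a) + Q(b) − 2, so its minimum is min P + min Q − 2.
P'(a) = 2a vanishes at a ∈ {0}; Q'(b) = 2b vanishes at b ∈ {0}.
Local minima of P (where P''>0): P(0)=0. Local minima of Q: Q(0)=0.
So the global minimum of C is P(0) + Q(0) − 2 = 0 + 0 − 2 = -2, attained at (0, 0).

-2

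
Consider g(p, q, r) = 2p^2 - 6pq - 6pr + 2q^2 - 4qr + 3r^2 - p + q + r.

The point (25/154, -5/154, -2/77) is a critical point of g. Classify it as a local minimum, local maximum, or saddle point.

The Hessian is constant: H = [[4, -6, -6], [-6, 4, -4], [-6, -4, 6]].
Leading principal minors: Δ₁ = 4, Δ₂ = -20, Δ₃ = -616.
The minors fit neither the all-positive nor the alternating-sign pattern, so H is indefinite: a saddle point.

saddle point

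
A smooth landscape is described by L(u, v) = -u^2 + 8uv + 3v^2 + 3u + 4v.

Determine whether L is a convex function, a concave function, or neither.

neither

L is quadratic, so its Hessian is the constant matrix H = [[-2, 8], [8, 6]].
det(H) = -76, tr(H) = 4.
det(H) < 0, so H is indefinite: neither convex nor concave.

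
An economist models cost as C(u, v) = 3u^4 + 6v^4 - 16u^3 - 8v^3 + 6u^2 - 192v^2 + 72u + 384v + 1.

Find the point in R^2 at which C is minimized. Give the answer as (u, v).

(-1, -4)

C(u,v) separates as P(u) + Q(v) + 1, so its minimum is min P + min Q + 1.
P'(u) = 12(u - 3)(u - 2)(u + 1) vanishes at u ∈ {-1, 2, 3}; Q'(v) = 24(v - 4)(v - 1)(v + 4) vanishes at v ∈ {-4, 1, 4}.
Local minima of P (where P''>0): P(-1)=-47, P(3)=81. Local minima of Q: Q(-4)=-2560, Q(4)=-512.
So the global minimum of C is P(-1) + Q(-4) + 1 = -47 − 2560 + 1 = -2606, attained at (-1, -4).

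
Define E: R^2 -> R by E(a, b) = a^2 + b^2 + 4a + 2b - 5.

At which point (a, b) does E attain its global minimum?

E(a,b) separates as P(a) + Q(b) − 5, so its minimum is min P + min Q − 5.
P'(a) = 2a + 4 vanishes at a ∈ {-2}; Q'(b) = 2b + 2 vanishes at b ∈ {-1}.
Local minima of P (where P''>0): P(-2)=-4. Local minima of Q: Q(-1)=-1.
So the global minimum of E is P(-2) + Q(-1) − 5 = -4 − 1 − 5 = -10, attained at (-2, -1).

(-2, -1)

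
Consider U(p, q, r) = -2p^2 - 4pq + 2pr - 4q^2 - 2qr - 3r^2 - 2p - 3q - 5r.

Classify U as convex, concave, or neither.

concave

U is quadratic, so its Hessian is the constant matrix H = [[-4, -4, 2], [-4, -8, -2], [2, -2, -6]].
Leading principal minors: -4, 16, -16.
Signs alternate −, +, − ⇒ H ≺ 0 ⇒ concave.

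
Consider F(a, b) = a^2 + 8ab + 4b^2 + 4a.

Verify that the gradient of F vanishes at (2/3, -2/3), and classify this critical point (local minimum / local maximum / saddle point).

∇F = (2a + 8b + 4, 8a + 8b); substituting (2/3, -2/3) gives ∇F = (0, 0), so (2/3, -2/3) is indeed a critical point.
The Hessian of F is constant: H = [[2, 8], [8, 8]].
det(H) = 2·8 − 8² = -48.
Since det(H) < 0, H is indefinite and the critical point is a saddle point.

saddle point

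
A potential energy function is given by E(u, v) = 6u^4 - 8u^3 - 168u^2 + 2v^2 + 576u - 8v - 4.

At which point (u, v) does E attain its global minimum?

E(u,v) separates as P(u) + Q(v) − 4, so its minimum is min P + min Q − 4.
P'(u) = 24(u - 3)(u - 2)(u + 4) vanishes at u ∈ {-4, 2, 3}; Q'(v) = 4v - 8 vanishes at v ∈ {2}.
Local minima of P (where P''>0): P(-4)=-2944, P(3)=486. Local minima of Q: Q(2)=-8.
So the global minimum of E is P(-4) + Q(2) − 4 = -2944 − 8 − 4 = -2956, attained at (-4, 2).

(-4, 2)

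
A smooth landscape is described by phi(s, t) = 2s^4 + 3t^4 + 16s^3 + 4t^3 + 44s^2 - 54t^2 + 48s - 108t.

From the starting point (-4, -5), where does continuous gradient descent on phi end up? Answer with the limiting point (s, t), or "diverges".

(-3, -3)

phi is separable, so gradient descent decouples: s follows -∂phi/∂s, t follows -∂phi/∂t.
∂phi/∂s = 8(s + 1)(s + 2)(s + 3); at s=-4 this is -48, so s increases.
∂phi/∂t = 12(t - 3)(t + 1)(t + 3); at t=-5 this is -768, so t increases.
s converges to its nearest critical value -3 (a local min of the s-part); t converges to -3. The iterate converges to (-3, -3).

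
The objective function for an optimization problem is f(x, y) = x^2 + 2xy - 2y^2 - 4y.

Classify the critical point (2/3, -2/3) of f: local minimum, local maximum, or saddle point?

The Hessian of f is constant: H = [[2, 2], [2, -4]].
det(H) = 2·(-4) − 2² = -12.
Since det(H) < 0, H is indefinite and the critical point is a saddle point.

saddle point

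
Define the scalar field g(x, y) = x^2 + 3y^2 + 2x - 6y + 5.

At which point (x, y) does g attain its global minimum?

g(x,y) separates as P(x) + Q(y) + 5, so its minimum is min P + min Q + 5.
P'(x) = 2x + 2 vanishes at x ∈ {-1}; Q'(y) = 6y - 6 vanishes at y ∈ {1}.
Local minima of P (where P''>0): P(-1)=-1. Local minima of Q: Q(1)=-3.
So the global minimum of g is P(-1) + Q(1) + 5 = -1 − 3 + 5 = 1, attained at (-1, 1).

(-1, 1)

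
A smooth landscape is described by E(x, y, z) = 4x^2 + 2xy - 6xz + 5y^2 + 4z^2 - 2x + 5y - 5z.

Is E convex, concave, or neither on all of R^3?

convex

E is quadratic, so its Hessian is the constant matrix H = [[8, 2, -6], [2, 10, 0], [-6, 0, 8]].
Leading principal minors: 8, 76, 248.
All positive ⇒ H ≻ 0 ⇒ convex.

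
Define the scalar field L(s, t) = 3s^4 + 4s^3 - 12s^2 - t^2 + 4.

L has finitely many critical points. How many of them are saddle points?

2

L separates as a function of s plus a function of t, so ∇L=0 decouples.
∂L/∂s = 12s(s - 1)(s + 2) = 0 at s ∈ {-2, 0, 1}; ∂L/∂t = -2t = 0 at t ∈ {0}.
The Hessian is diagonal: diag(L_ss, L_tt). Second derivatives: L_ss(-2)=72, L_ss(0)=-24, L_ss(1)=36; L_tt(0)=-2.
Saddle points occur where the two diagonal entries have opposite signs: (-2, 0), (1, 0). Count: 2.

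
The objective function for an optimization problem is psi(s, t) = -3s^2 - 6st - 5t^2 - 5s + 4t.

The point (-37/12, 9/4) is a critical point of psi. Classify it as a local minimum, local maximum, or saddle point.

local maximum

The Hessian of psi is constant: H = [[-6, -6], [-6, -10]].
det(H) = (-6)·(-10) − (-6)² = 24.
det(H) > 0 and tr(H) = -16 < 0, so H is negative definite and the point is a local maximum.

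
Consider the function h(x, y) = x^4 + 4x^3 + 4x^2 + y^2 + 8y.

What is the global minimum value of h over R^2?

-16

h(x,y) separates as P(x) + Q(y), so its minimum is min P + min Q.
P'(x) = 4x(x + 1)(x + 2) vanishes at x ∈ {-2, -1, 0}; Q'(y) = 2y + 8 vanishes at y ∈ {-4}.
Local minima of P (where P''>0): P(-2)=0, P(0)=0. Local minima of Q: Q(-4)=-16.
So the global minimum of h is P(-2) + Q(-4) = 0 − 16 = -16, attained at (-2, -4).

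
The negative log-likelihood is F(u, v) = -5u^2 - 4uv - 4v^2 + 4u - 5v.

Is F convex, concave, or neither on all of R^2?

concave

F is quadratic, so its Hessian is the constant matrix H = [[-10, -4], [-4, -8]].
det(H) = 64, tr(H) = -18.
det(H) > 0 and tr(H) < 0, so H is negative definite everywhere: concave.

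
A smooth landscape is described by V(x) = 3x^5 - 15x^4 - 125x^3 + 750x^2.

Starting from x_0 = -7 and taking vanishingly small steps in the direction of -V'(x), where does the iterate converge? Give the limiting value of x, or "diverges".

diverges

V'(x) = 15x(x - 5)(x - 4)(x + 5), so V'(-7) = 27720.
Gradient descent moves in the -V' direction, i.e. x is decreasing.
There is no critical point below x=-7, and V' keeps the same sign, so the iterate runs off to −∞.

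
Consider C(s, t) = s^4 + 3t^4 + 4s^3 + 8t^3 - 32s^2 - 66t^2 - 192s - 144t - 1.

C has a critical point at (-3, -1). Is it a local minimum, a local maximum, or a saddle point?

The mixed partial ∂²C/∂s∂t is 0, so the Hessian at any point is diag(C_ss, C_tt) = diag(4(3s^2 + 6s - 16), 12(3t^2 + 4t - 11)).
At (-3, -1): H = diag(-28, -144).
Both eigenvalues are negative, so H is negative definite: a local maximum.

local maximum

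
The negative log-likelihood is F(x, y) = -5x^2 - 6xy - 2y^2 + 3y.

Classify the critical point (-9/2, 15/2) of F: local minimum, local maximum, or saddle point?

The Hessian of F is constant: H = [[-10, -6], [-6, -4]].
det(H) = (-10)·(-4) − (-6)² = 4.
det(H) > 0 and tr(H) = -14 < 0, so H is negative definite and the point is a local maximum.

local maximum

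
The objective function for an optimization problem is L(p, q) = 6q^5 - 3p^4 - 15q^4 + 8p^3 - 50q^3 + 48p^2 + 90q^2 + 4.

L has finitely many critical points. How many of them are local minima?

L separates as a function of p plus a function of q, so ∇L=0 decouples.
∂L/∂p = -12p(p - 4)(p + 2) = 0 at p ∈ {-2, 0, 4}; ∂L/∂q = 30q(q - 3)(q - 1)(q + 2) = 0 at q ∈ {-2, 0, 1, 3}.
The Hessian is diagonal: diag(L_pp, L_qq). Second derivatives: L_pp(-2)=-144, L_pp(0)=96, L_pp(4)=-288; L_qq(-2)=-900, L_qq(0)=180, L_qq(1)=-180, L_qq(3)=900.
Local minima occur where both diagonal entries positive: (0, 0), (0, 3). Count: 2.

2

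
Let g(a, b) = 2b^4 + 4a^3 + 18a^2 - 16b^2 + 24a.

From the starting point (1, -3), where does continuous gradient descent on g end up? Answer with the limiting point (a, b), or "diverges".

g is separable, so gradient descent decouples: a follows -∂g/∂a, b follows -∂g/∂b.
∂g/∂a = 12(a + 1)(a + 2); at a=1 this is 72, so a decreases.
∂g/∂b = 8b(b - 2)(b + 2); at b=-3 this is -120, so b increases.
a converges to its nearest critical value -1 (a local min of the a-part); b converges to -2. The iterate converges to (-1, -2).

(-1, -2)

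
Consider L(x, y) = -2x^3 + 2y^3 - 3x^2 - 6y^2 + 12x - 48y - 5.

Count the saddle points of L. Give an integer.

2

L separates as a function of x plus a function of y, so ∇L=0 decouples.
∂L/∂x = -6(x - 1)(x + 2) = 0 at x ∈ {-2, 1}; ∂L/∂y = 6(y - 4)(y + 2) = 0 at y ∈ {-2, 4}.
The Hessian is diagonal: diag(L_xx, L_yy). Second derivatives: L_xx(-2)=18, L_xx(1)=-18; L_yy(-2)=-36, L_yy(4)=36.
Saddle points occur where the two diagonal entries have opposite signs: (-2, -2), (1, 4). Count: 2.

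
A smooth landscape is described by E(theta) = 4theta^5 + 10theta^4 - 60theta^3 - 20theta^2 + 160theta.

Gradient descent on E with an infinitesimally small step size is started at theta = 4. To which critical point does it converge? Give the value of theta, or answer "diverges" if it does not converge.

2

E'(theta) = 20(theta - 2)(theta - 1)(theta + 1)(theta + 4), so E'(4) = 4800.
Gradient descent moves in the -E' direction, i.e. theta is decreasing.
The nearest critical point in that direction is theta = 2, where E'' = 360 > 0 (a local minimum). The iterate converges there.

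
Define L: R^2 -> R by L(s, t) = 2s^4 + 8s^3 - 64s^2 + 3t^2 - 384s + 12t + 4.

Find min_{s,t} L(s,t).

-1544

L(s,t) separates as P(s) + Q(t) + 4, so its minimum is min P + min Q + 4.
P'(s) = 8(s - 4)(s + 3)(s + 4) vanishes at s ∈ {-4, -3, 4}; Q'(t) = 6(t + 2) vanishes at t ∈ {-2}.
Local minima of P (where P''>0): P(-4)=512, P(4)=-1536. Local minima of Q: Q(-2)=-12.
So the global minimum of L is P(4) + Q(-2) + 4 = -1536 − 12 + 4 = -1544, attained at (4, -2).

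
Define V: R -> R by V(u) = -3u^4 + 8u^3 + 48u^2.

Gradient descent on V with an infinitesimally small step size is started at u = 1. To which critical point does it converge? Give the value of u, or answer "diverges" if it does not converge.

V'(u) = -12u(u - 4)(u + 2), so V'(1) = 108.
Gradient descent moves in the -V' direction, i.e. u is decreasing.
The nearest critical point in that direction is u = 0, where V'' = 96 > 0 (a local minimum). The iterate converges there.

0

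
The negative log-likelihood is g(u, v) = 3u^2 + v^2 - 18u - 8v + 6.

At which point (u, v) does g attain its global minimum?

(3, 4)

g(u,v) separates as P(u) + Q(v) + 6, so its minimum is min P + min Q + 6.
P'(u) = 6u - 18 vanishes at u ∈ {3}; Q'(v) = 2v - 8 vanishes at v ∈ {4}.
Local minima of P (where P''>0): P(3)=-27. Local minima of Q: Q(4)=-16.
So the global minimum of g is P(3) + Q(4) + 6 = -27 − 16 + 6 = -37, attained at (3, 4).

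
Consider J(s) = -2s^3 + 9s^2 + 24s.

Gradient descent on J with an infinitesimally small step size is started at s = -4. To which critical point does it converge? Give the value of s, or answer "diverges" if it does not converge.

-1

J'(s) = -6(s - 4)(s + 1), so J'(-4) = -144.
Gradient descent moves in the -J' direction, i.e. s is increasing.
The nearest critical point in that direction is s = -1, where J'' = 30 > 0 (a local minimum). The iterate converges there.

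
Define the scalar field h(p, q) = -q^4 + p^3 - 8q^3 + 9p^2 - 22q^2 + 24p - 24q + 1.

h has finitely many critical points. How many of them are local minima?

h separates as a function of p plus a function of q, so ∇h=0 decouples.
∂h/∂p = 3(p + 2)(p + 4) = 0 at p ∈ {-4, -2}; ∂h/∂q = -4(q + 1)(q + 2)(q + 3) = 0 at q ∈ {-3, -2, -1}.
The Hessian is diagonal: diag(h_pp, h_qq). Second derivatives: h_pp(-4)=-6, h_pp(-2)=6; h_qq(-3)=-8, h_qq(-2)=4, h_qq(-1)=-8.
Local minima occur where both diagonal entries positive: (-2, -2). Count: 1.

1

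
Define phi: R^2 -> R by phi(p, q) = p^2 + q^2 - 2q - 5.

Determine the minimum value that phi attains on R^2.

phi(p,q) separates as A(p) + B(q) − 5, so its minimum is min A + min B − 5.
A'(p) = 2p vanishes at p ∈ {0}; B'(q) = 2q - 2 vanishes at q ∈ {1}.
Local minima of A (where A''>0): A(0)=0. Local minima of B: B(1)=-1.
So the global minimum of phi is A(0) + B(1) − 5 = 0 − 1 − 5 = -6, attained at (0, 1).

-6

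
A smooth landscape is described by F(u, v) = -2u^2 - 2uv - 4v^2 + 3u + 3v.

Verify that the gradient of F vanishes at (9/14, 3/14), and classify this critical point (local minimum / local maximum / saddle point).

local maximum

∇F = (-4u - 2v + 3, -2u - 8v + 3); substituting (9/14, 3/14) gives ∇F = (0, 0), so (9/14, 3/14) is indeed a critical point.
The Hessian of F is constant: H = [[-4, -2], [-2, -8]].
det(H) = (-4)·(-8) − (-2)² = 28.
det(H) > 0 and tr(H) = -12 < 0, so H is negative definite and the point is a local maximum.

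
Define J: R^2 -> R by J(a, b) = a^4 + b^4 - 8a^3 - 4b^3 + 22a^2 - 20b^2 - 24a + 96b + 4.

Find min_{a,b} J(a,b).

-284

J(a,b) separates as P(a) + Q(b) + 4, so its minimum is min P + min Q + 4.
P'(a) = 4(a - 3)(a - 2)(a - 1) vanishes at a ∈ {1, 2, 3}; Q'(b) = 4(b - 4)(b - 2)(b + 3) vanishes at b ∈ {-3, 2, 4}.
Local minima of P (where P''>0): P(1)=-9, P(3)=-9. Local minima of Q: Q(-3)=-279, Q(4)=64.
So the global minimum of J is P(1) + Q(-3) + 4 = -9 − 279 + 4 = -284, attained at (1, -3).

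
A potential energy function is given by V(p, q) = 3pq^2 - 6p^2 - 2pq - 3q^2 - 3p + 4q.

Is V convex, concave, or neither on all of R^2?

neither

The term 3pq^2 is cubic, so the Hessian is not constant.
∂²V/∂q² = 6p - 6, which takes both signs as p varies (negative for sufficiently negative p). A diagonal entry of the Hessian changing sign means the Hessian is neither positive- nor negative-semidefinite on all of R^2.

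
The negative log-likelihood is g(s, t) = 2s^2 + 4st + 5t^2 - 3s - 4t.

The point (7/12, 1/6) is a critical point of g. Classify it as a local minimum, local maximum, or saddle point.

local minimum

The Hessian of g is constant: H = [[4, 4], [4, 10]].
det(H) = 4·10 − 4² = 24.
det(H) > 0 and tr(H) = 14 > 0, so H is positive definite and the point is a local minimum.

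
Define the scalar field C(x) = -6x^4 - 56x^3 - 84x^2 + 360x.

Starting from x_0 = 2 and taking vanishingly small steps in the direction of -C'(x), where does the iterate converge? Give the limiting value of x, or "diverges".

C'(x) = -24(x - 1)(x + 3)(x + 5), so C'(2) = -840.
Gradient descent moves in the -C' direction, i.e. x is increasing.
There is no critical point above x=2, and C' keeps the same sign, so the iterate runs off to +∞.

diverges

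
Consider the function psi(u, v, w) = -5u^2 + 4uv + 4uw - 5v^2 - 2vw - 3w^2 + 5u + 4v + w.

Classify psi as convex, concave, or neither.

psi is quadratic, so its Hessian is the constant matrix H = [[-10, 4, 4], [4, -10, -2], [4, -2, -6]].
Leading principal minors: -10, 84, -368.
Signs alternate −, +, − ⇒ H ≺ 0 ⇒ concave.

concave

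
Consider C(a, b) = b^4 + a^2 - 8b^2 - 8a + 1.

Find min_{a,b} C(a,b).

C(a,b) separates as P(a) + Q(b) + 1, so its minimum is min P + min Q + 1.
P'(a) = 2a - 8 vanishes at a ∈ {4}; Q'(b) = 4b(b - 2)(b + 2) vanishes at b ∈ {-2, 0, 2}.
Local minima of P (where P''>0): P(4)=-16. Local minima of Q: Q(-2)=-16, Q(2)=-16.
So the global minimum of C is P(4) + Q(-2) + 1 = -16 − 16 + 1 = -31, attained at (4, -2).

-31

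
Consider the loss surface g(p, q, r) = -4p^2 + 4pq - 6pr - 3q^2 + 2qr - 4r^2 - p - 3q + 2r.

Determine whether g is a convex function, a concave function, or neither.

g is quadratic, so its Hessian is the constant matrix H = [[-8, 4, -6], [4, -6, 2], [-6, 2, -8]].
Leading principal minors: -8, 32, -104.
Signs alternate −, +, − ⇒ H ≺ 0 ⇒ concave.

concave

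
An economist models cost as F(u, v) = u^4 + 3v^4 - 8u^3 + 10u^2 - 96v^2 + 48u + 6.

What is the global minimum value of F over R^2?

-791

F(u,v) separates as P(u) + Q(v) + 6, so its minimum is min P + min Q + 6.
P'(u) = 4(u - 4)(u - 3)(u + 1) vanishes at u ∈ {-1, 3, 4}; Q'(v) = 12v(v - 4)(v + 4) vanishes at v ∈ {-4, 0, 4}.
Local minima of P (where P''>0): P(-1)=-29, P(4)=96. Local minima of Q: Q(-4)=-768, Q(4)=-768.
So the global minimum of F is P(-1) + Q(-4) + 6 = -29 − 768 + 6 = -791, attained at (-1, -4).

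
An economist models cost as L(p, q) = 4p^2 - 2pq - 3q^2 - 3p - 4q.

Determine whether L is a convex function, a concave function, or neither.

neither

L is quadratic, so its Hessian is the constant matrix H = [[8, -2], [-2, -6]].
det(H) = -52, tr(H) = 2.
det(H) < 0, so H is indefinite: neither convex nor concave.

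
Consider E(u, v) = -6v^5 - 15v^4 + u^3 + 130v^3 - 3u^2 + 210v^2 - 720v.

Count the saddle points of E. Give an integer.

4

E separates as a function of u plus a function of v, so ∇E=0 decouples.
∂E/∂u = 3u(u - 2) = 0 at u ∈ {0, 2}; ∂E/∂v = -30(v - 3)(v - 1)(v + 2)(v + 4) = 0 at v ∈ {-4, -2, 1, 3}.
The Hessian is diagonal: diag(E_uu, E_vv). Second derivatives: E_uu(0)=-6, E_uu(2)=6; E_vv(-4)=2100, E_vv(-2)=-900, E_vv(1)=900, E_vv(3)=-2100.
Saddle points occur where the two diagonal entries have opposite signs: (0, -4), (0, 1), (2, -2), (2, 3). Count: 4.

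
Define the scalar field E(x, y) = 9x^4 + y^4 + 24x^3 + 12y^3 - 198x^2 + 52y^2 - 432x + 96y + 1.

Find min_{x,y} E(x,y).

-1764

E(x,y) separates as P(x) + Q(y) + 1, so its minimum is min P + min Q + 1.
P'(x) = 36(x - 3)(x + 1)(x + 4) vanishes at x ∈ {-4, -1, 3}; Q'(y) = 4(y + 2)(y + 3)(y + 4) vanishes at y ∈ {-4, -3, -2}.
Local minima of P (where P''>0): P(-4)=-672, P(3)=-1701. Local minima of Q: Q(-4)=-64, Q(-2)=-64.
So the global minimum of E is P(3) + Q(-4) + 1 = -1701 − 64 + 1 = -1764, attained at (3, -4).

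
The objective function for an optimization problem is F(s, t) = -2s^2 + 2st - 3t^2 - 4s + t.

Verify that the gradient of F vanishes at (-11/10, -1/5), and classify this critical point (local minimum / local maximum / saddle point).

∇F = (-4s + 2t - 4, 2s - 6t + 1); substituting (-11/10, -1/5) gives ∇F = (0, 0), so (-11/10, -1/5) is indeed a critical point.
The Hessian of F is constant: H = [[-4, 2], [2, -6]].
det(H) = (-4)·(-6) − 2² = 20.
det(H) > 0 and tr(H) = -10 < 0, so H is negative definite and the point is a local maximum.

local maximum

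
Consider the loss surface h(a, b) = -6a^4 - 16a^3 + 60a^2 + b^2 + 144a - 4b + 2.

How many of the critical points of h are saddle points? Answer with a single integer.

h separates as a function of a plus a function of b, so ∇h=0 decouples.
∂h/∂a = -24(a - 2)(a + 1)(a + 3) = 0 at a ∈ {-3, -1, 2}; ∂h/∂b = 2(b - 2) = 0 at b ∈ {2}.
The Hessian is diagonal: diag(h_aa, h_bb). Second derivatives: h_aa(-3)=-240, h_aa(-1)=144, h_aa(2)=-360; h_bb(2)=2.
Saddle points occur where the two diagonal entries have opposite signs: (-3, 2), (2, 2). Count: 2.

2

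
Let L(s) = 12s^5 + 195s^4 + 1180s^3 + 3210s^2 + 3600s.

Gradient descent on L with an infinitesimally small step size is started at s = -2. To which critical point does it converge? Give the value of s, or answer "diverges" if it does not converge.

-1

L'(s) = 60(s + 1)(s + 3)(s + 4)(s + 5), so L'(-2) = -360.
Gradient descent moves in the -L' direction, i.e. s is increasing.
The nearest critical point in that direction is s = -1, where L'' = 1440 > 0 (a local minimum). The iterate converges there.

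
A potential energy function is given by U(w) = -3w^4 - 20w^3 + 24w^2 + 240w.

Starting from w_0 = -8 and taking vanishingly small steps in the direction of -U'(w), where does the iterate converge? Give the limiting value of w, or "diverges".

diverges

U'(w) = -12(w - 2)(w + 2)(w + 5), so U'(-8) = 2160.
Gradient descent moves in the -U' direction, i.e. w is decreasing.
There is no critical point below w=-8, and U' keeps the same sign, so the iterate runs off to −∞.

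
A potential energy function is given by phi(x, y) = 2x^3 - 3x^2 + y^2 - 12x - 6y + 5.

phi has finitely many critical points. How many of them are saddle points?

phi separates as a function of x plus a function of y, so ∇phi=0 decouples.
∂phi/∂x = 6(x - 2)(x + 1) = 0 at x ∈ {-1, 2}; ∂phi/∂y = 2(y - 3) = 0 at y ∈ {3}.
The Hessian is diagonal: diag(phi_xx, phi_yy). Second derivatives: phi_xx(-1)=-18, phi_xx(2)=18; phi_yy(3)=2.
Saddle points occur where the two diagonal entries have opposite signs: (-1, 3). Count: 1.

1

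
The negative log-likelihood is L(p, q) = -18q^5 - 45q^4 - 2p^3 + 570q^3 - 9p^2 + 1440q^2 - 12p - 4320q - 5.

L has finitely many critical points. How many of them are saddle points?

4

L separates as a function of p plus a function of q, so ∇L=0 decouples.
∂L/∂p = -6(p + 1)(p + 2) = 0 at p ∈ {-2, -1}; ∂L/∂q = -90(q - 4)(q - 1)(q + 3)(q + 4) = 0 at q ∈ {-4, -3, 1, 4}.
The Hessian is diagonal: diag(L_pp, L_qq). Second derivatives: L_pp(-2)=6, L_pp(-1)=-6; L_qq(-4)=3600, L_qq(-3)=-2520, L_qq(1)=5400, L_qq(4)=-15120.
Saddle points occur where the two diagonal entries have opposite signs: (-2, -3), (-2, 4), (-1, -4), (-1, 1). Count: 4.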